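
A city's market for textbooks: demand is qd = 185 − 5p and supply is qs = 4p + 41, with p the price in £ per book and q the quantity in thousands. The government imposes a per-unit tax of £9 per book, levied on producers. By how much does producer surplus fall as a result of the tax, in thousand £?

Without the tax, 185 − 5p = 4p + 41 gives 9p = 144, so p* = £16 and q* = 105.
With the tax collected from producers, supply shifts: qs = 4(p − 9) + 41.
Solving gives q = 85 with consumers paying £20 and producers receiving £11 (the £9 wedge).
ΔPS is the trapezoid between Q = 85 and Q = 105 of height £5: ½ · (105 + 85) · 5 = £475.

Producer surplus falls by £475 thousand.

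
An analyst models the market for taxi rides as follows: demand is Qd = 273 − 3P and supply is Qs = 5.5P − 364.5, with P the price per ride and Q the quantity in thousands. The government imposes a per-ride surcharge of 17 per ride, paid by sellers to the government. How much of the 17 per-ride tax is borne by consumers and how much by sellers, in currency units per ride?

Consumers bear 11 per ride; sellers bear 6 per ride.

Before the tax: set 273 − 3P = 5.5P − 364.5 → P* = 75, Q* = 48.
With the tax collected from sellers, supply shifts: Qs = 5.5(P − 17) − 364.5.
New equilibrium: consumers pay 86, sellers receive 69, Q = 15. (Wedge: Pb − Ps = 17.)
Burden on consumers: 11; on sellers: 6. (They sum to 17.)
The less price-elastic side of the market bears the larger share of a per-unit tax.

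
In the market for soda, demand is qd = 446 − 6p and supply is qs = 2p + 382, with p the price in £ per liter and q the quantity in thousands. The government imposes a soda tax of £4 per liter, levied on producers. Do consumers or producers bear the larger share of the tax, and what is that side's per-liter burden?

Without the tax, 446 − 6p = 2p + 382 gives 8p = 64, so p* = £8 and q* = 398.
With the tax collected from producers, supply shifts: qs = 2(p − 4) + 382.
New equilibrium: consumers pay £9, producers receive £5, q = 392. (Wedge: pb − ps = 4.)
Per-liter burden: consumers £1, producers £3.
Producers take the larger share because supply is less price-elastic here (demand slope 6 vs supply slope 2).

Producers bear the larger share: £3 per liter.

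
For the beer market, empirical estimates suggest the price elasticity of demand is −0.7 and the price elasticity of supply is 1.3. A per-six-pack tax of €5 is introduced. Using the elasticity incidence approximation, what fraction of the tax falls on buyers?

Buyers' share ≈ 0.65.

Incidence ratio: buyers' share ≈ εs / (εs + |εd|) = 1.3 / (1.3 + 0.7) = 0.65.
Supply is the more elastic side, so buyers bear the larger share.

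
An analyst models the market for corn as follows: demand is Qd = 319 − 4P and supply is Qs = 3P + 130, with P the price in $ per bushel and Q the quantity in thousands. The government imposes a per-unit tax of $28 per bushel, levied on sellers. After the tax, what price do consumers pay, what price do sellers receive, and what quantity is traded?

Consumers pay $39; sellers receive $11; quantity = 163.

Without the tax, 319 − 4P = 3P + 130 gives 7P = 189, so P* = $27 and Q* = 211.
With the tax collected from sellers, supply shifts: Qs = 3(P − 28) + 130.
New equilibrium: consumers pay $39, sellers receive $11, Q = 163. (Wedge: Pb − Ps = 28.)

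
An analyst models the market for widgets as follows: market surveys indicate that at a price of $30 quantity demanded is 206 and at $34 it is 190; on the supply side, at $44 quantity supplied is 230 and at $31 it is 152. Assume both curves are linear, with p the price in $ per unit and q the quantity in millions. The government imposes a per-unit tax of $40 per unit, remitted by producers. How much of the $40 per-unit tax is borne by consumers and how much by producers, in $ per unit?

Demand slope: (190 − 206)/(34 − 30) = -4, so qd = 326 − 4p.
Supply slope: (152 − 230)/(31 − 44) = 6, so qs = 6p − 34.
Before the tax: set 326 − 4p = 6p − 34 → p* = $36, q* = 182.
With the tax collected from producers, supply shifts: qs = 6(p − 40) − 34.
New equilibrium: consumers pay $60, producers receive $20, q = 86. (Wedge: pb − ps = 40.)
Burden on consumers: $24; on producers: $16. (They sum to $40.)
The less price-elastic side of the market bears the larger share of a per-unit tax.

Consumers bear $24 per unit; producers bear $16 per unit.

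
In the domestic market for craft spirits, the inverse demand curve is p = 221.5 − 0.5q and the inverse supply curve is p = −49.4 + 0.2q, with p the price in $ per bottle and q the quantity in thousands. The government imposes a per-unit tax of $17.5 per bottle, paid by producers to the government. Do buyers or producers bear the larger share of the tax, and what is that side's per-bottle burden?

Buyers bear the larger share: $12.5 per bottle.

Inverting to q(p) form: qd = 443 − 2p; qs = 5p + 247.
Without the tax, 443 − 2p = 5p + 247 gives 7p = 196, so p* = $28 and q* = 387.
With the tax collected from producers, supply shifts: qs = 5(p − 17.5) + 247.
Solving gives q = 362 with buyers paying $40.5 and producers receiving $23 (the $17.5 wedge).
Per-bottle burden: buyers $12.5, producers $5.
Buyers take the larger share because demand is less price-elastic here (demand slope 2 vs supply slope 5).
The less price-elastic side of the market bears the larger share of a per-unit tax.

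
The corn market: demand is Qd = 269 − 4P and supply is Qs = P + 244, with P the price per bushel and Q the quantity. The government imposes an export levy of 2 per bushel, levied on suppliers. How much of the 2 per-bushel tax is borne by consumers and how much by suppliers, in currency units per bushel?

Consumers bear 0.4 per bushel; suppliers bear 1.6 per bushel.

Before the tax: set 269 − 4P = P + 244 → P* = 5, Q* = 249.
With the tax collected from suppliers, supply shifts: Qs = (P − 2) + 244.
New equilibrium: consumers pay 5.4, suppliers receive 3.4, Q = 247.4. (Wedge: Pb − Ps = 2.)
Burden on consumers: 0.4; on suppliers: 1.6. (They sum to 2.)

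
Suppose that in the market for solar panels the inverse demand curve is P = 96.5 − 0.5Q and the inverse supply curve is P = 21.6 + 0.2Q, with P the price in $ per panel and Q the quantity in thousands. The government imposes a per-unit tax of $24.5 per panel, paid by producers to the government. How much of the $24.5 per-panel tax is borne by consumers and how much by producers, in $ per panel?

Consumers bear $17.5 per panel; producers bear $7 per panel.

Rewrite in direct form: Qd = 193 − 2P and Qs = 5P − 108.
Without the tax, 193 − 2P = 5P − 108 gives 7P = 301, so P* = $43 and Q* = 107.
With the tax collected from producers, supply shifts: Qs = 5(P − 24.5) − 108.
Solving gives Q = 72 with consumers paying $60.5 and producers receiving $36 (the $24.5 wedge).
Burden on consumers: $17.5; on producers: $7. (They sum to $24.5.)
The less price-elastic side of the market bears the larger share of a per-unit tax.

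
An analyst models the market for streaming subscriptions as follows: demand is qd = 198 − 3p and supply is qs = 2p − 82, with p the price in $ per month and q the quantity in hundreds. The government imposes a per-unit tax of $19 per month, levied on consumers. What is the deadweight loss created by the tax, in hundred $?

Deadweight loss = $216.6 hundred.

Before the tax: set 198 − 3p = 2p − 82 → p* = $56, q* = 30.
With the tax collected from consumers, demand (in seller-price terms) shifts: qd = 198 − 3(p + 19).
New equilibrium: consumers pay $63.6, suppliers receive $44.6, q = 7.2. (Wedge: pb − ps = 19.)
Quantity falls by |ΔQ| = |30 − 7.2| = 22.8.
DWL = ½ · t · |ΔQ| = ½ · 19 · 22.8 = $216.6.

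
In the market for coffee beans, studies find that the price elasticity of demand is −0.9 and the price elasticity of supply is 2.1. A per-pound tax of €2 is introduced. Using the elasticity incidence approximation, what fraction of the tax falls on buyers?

Buyers' share ≈ 0.7.

Incidence ratio: buyers' share ≈ εs / (εs + |εd|) = 2.1 / (2.1 + 0.9) = 0.7.
Supply is the more elastic side, so buyers bear the larger share.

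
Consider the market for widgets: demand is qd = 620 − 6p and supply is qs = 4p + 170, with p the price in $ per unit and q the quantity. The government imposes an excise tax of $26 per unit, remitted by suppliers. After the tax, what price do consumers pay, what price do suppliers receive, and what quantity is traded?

Consumers pay $55.4; suppliers receive $29.4; quantity = 287.6.

Before the tax: set 620 − 6p = 4p + 170 → p* = $45, q* = 350.
With the tax collected from suppliers, supply shifts: qs = 4(p − 26) + 170.
New equilibrium: consumers pay $55.4, suppliers receive $29.4, q = 287.6. (Wedge: pb − ps = 26.)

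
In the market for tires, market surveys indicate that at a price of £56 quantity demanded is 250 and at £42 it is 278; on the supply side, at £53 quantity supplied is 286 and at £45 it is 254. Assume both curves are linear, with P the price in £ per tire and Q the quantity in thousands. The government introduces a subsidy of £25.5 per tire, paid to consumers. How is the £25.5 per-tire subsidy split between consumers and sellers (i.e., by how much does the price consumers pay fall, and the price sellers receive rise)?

Demand slope: (278 − 250)/(42 − 56) = -2, so Qd = 362 − 2P.
Supply slope: (254 − 286)/(45 − 53) = 4, so Qs = 4P + 74.
Without the subsidy, 362 − 2P = 4P + 74 gives 6P = 288, so P* = £48 and Q* = 266.
With a per-unit subsidy paid to consumers, each effectively pays P − 25.5, so demand becomes Qd = 362 − 2(P − 25.5).
Solving gives Q = 300 with consumers paying £31 and sellers receiving £56.5 (the £25.5 wedge).
Gain to consumers: £17; to sellers: £8.5. (They sum to £25.5.)

Consumers gain £17 per tire; sellers gain £8.5 per tire.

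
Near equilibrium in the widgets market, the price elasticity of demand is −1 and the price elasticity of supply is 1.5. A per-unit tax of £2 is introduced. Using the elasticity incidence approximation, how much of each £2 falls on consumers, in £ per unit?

Consumers bear ≈ £1.2 per unit.

Incidence ratio: consumers' share ≈ εs / (εs + |εd|) = 1.5 / (1.5 + 1) = 0.6.
So consumers bear ≈ 0.6 × £2 = £1.2; sellers bear £0.8.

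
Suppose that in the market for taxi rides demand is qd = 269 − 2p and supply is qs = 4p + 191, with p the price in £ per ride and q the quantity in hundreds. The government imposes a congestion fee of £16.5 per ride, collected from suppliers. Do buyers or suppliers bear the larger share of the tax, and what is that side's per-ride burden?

Buyers bear the larger share: £11 per ride.

Before the tax: set 269 − 2p = 4p + 191 → p* = £13, q* = 243.
With the tax collected from suppliers, supply shifts: qs = 4(p − 16.5) + 191.
New equilibrium: buyers pay £24, suppliers receive £7.5, q = 221. (Wedge: pb − ps = 16.5.)
Per-ride burden: buyers £11, suppliers £5.5.
Buyers take the larger share because demand is less price-elastic here (demand slope 2 vs supply slope 4).
The less price-elastic side of the market bears the larger share of a per-unit tax.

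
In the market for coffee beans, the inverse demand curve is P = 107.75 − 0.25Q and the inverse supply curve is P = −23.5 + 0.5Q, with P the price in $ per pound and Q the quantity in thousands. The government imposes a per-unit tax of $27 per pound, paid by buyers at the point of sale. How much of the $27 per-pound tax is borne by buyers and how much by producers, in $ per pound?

Buyers bear $9 per pound; producers bear $18 per pound.

Inverting to Q(P) form: Qd = 431 − 4P; Qs = 2P + 47.
Before the tax: set 431 − 4P = 2P + 47 → P* = $64, Q* = 175.
With the tax collected from buyers, demand (in seller-price terms) shifts: Qd = 431 − 4(P + 27).
Solving gives Q = 139 with buyers paying $73 and producers receiving $46 (the $27 wedge).
Burden on buyers: $9; on producers: $18. (They sum to $27.)
The less price-elastic side of the market bears the larger share of a per-unit tax.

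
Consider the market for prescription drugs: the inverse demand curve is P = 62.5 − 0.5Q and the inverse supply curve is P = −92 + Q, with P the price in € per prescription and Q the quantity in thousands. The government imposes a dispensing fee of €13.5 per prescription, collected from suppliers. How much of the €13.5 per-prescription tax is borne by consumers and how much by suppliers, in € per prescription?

Rewrite in direct form: Qd = 125 − 2P and Qs = P + 92.
Without the tax, 125 − 2P = P + 92 gives 3P = 33, so P* = €11 and Q* = 103.
With the tax collected from suppliers, supply shifts: Qs = (P − 13.5) + 92.
New equilibrium: consumers pay €15.5, suppliers receive €2, Q = 94. (Wedge: Pb − Ps = 13.5.)
Burden on consumers: €4.5; on suppliers: €9. (They sum to €13.5.)
The less price-elastic side of the market bears the larger share of a per-unit tax.

Consumers bear €4.5 per prescription; suppliers bear €9 per prescription.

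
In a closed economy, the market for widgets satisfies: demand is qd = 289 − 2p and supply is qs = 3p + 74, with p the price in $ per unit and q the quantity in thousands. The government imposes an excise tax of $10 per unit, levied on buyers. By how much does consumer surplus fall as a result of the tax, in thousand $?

Before the tax: set 289 − 2p = 3p + 74 → p* = $43, q* = 203.
With the tax collected from buyers, demand (in seller-price terms) shifts: qd = 289 − 2(p + 10).
Solving gives q = 191 with buyers paying $49 and producers receiving $39 (the $10 wedge).
ΔCS is the trapezoid between Q = 191 and Q = 203 of height $6: ½ · (203 + 191) · 6 = $1182.

Consumer surplus falls by $1182 thousand.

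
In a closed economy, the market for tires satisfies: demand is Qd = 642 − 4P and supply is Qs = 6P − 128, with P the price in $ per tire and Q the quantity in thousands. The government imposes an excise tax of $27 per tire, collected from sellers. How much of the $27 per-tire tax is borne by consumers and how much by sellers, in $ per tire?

Without the tax, 642 − 4P = 6P − 128 gives 10P = 770, so P* = $77 and Q* = 334.
With the tax collected from sellers, supply shifts: Qs = 6(P − 27) − 128.
Solving gives Q = 269.2 with consumers paying $93.2 and sellers receiving $66.2 (the $27 wedge).
Burden on consumers: $16.2; on sellers: $10.8. (They sum to $27.)

Consumers bear $16.2 per tire; sellers bear $10.8 per tire.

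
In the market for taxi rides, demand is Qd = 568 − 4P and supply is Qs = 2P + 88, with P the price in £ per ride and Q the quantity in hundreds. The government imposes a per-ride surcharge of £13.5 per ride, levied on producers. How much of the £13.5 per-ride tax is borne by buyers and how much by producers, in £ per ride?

Without the tax, 568 − 4P = 2P + 88 gives 6P = 480, so P* = £80 and Q* = 248.
With the tax collected from producers, supply shifts: Qs = 2(P − 13.5) + 88.
Solving gives Q = 230 with buyers paying £84.5 and producers receiving £71 (the £13.5 wedge).
Burden on buyers: £4.5; on producers: £9. (They sum to £13.5.)
The less price-elastic side of the market bears the larger share of a per-unit tax.

Buyers bear £4.5 per ride; producers bear £9 per ride.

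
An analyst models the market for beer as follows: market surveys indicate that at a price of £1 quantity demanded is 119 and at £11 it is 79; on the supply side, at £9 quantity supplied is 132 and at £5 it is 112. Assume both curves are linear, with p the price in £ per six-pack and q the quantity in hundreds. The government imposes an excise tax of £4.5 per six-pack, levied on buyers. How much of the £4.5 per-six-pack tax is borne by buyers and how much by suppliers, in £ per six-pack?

Demand slope: (79 − 119)/(11 − 1) = -4, so qd = 123 − 4p.
Supply slope: (112 − 132)/(5 − 9) = 5, so qs = 5p + 87.
Without the tax, 123 − 4p = 5p + 87 gives 9p = 36, so p* = £4 and q* = 107.
With the tax collected from buyers, demand (in seller-price terms) shifts: qd = 123 − 4(p + 4.5).
New equilibrium: buyers pay £6.5, suppliers receive £2, q = 97. (Wedge: pb − ps = 4.5.)
Burden on buyers: £2.5; on suppliers: £2. (They sum to £4.5.)
The less price-elastic side of the market bears the larger share of a per-unit tax.

Buyers bear £2.5 per six-pack; suppliers bear £2 per six-pack.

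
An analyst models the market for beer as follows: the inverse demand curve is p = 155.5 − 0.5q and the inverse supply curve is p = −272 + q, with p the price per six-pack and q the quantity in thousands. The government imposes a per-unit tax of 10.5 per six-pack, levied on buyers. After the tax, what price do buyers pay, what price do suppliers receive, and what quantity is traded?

Buyers pay 16.5; suppliers receive 6; quantity = 278.

Rewrite in direct form: qd = 311 − 2p and qs = p + 272.
Before the tax: set 311 − 2p = p + 272 → p* = 13, q* = 285.
With the tax collected from buyers, demand (in seller-price terms) shifts: qd = 311 − 2(p + 10.5).
New equilibrium: buyers pay 16.5, suppliers receive 6, q = 278. (Wedge: pb − ps = 10.5.)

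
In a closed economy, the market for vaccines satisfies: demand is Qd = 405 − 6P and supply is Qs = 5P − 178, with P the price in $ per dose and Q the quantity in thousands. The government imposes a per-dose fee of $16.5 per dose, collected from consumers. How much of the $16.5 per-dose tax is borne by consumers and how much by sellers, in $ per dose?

Consumers bear $7.5 per dose; sellers bear $9 per dose.

Without the tax, 405 − 6P = 5P − 178 gives 11P = 583, so P* = $53 and Q* = 87.
With the tax collected from consumers, demand (in seller-price terms) shifts: Qd = 405 − 6(P + 16.5).
Solving gives Q = 42 with consumers paying $60.5 and sellers receiving $44 (the $16.5 wedge).
Burden on consumers: $7.5; on sellers: $9. (They sum to $16.5.)
The less price-elastic side of the market bears the larger share of a per-unit tax.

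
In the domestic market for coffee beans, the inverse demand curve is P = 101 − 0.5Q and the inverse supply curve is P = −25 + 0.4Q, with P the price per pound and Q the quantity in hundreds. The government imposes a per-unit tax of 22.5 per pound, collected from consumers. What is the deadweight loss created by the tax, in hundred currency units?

Deadweight loss = 281.25 hundred.

Inverting to Q(P) form: Qd = 202 − 2P; Qs = 2.5P + 62.5.
Before the tax: set 202 − 2P = 2.5P + 62.5 → P* = 31, Q* = 140.
With the tax collected from consumers, demand (in seller-price terms) shifts: Qd = 202 − 2(P + 22.5).
Solving gives Q = 115 with consumers paying 43.5 and sellers receiving 21 (the 22.5 wedge).
Quantity falls by |ΔQ| = |140 − 115| = 25.
DWL = ½ · t · |ΔQ| = ½ · 22.5 · 25 = 281.25.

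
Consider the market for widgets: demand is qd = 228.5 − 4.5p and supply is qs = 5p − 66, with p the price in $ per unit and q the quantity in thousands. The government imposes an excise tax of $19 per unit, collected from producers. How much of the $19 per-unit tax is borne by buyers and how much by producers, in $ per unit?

Buyers bear $10 per unit; producers bear $9 per unit.

Without the tax, 228.5 − 4.5p = 5p − 66 gives 9.5p = 294.5, so p* = $31 and q* = 89.
With the tax collected from producers, supply shifts: qs = 5(p − 19) − 66.
New equilibrium: buyers pay $41, producers receive $22, q = 44. (Wedge: pb − ps = 19.)
Burden on buyers: $10; on producers: $9. (They sum to $19.)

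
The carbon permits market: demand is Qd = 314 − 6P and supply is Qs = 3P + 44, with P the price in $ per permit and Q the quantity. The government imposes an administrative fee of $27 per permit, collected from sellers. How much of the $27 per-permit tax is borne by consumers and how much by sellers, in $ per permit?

Without the tax, 314 − 6P = 3P + 44 gives 9P = 270, so P* = $30 and Q* = 134.
With the tax collected from sellers, supply shifts: Qs = 3(P − 27) + 44.
Solving gives Q = 80 with consumers paying $39 and sellers receiving $12 (the $27 wedge).
Burden on consumers: $9; on sellers: $18. (They sum to $27.)

Consumers bear $9 per permit; sellers bear $18 per permit.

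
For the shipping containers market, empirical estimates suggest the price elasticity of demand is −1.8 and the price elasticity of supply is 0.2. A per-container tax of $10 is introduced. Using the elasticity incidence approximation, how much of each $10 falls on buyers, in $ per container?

Incidence ratio: buyers' share ≈ εs / (εs + |εd|) = 0.2 / (0.2 + 1.8) = 0.1.
So buyers bear ≈ 0.1 × $10 = $1; sellers bear $9.

Buyers bear ≈ $1 per container.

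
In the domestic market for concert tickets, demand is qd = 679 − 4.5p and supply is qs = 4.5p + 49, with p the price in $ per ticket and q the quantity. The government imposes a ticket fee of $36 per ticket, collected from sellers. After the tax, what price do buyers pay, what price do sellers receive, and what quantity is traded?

Without the tax, 679 − 4.5p = 4.5p + 49 gives 9p = 630, so p* = $70 and q* = 364.
With the tax collected from sellers, supply shifts: qs = 4.5(p − 36) + 49.
New equilibrium: buyers pay $88, sellers receive $52, q = 283. (Wedge: pb − ps = 36.)
The less price-elastic side of the market bears the larger share of a per-unit tax.

Buyers pay $88; sellers receive $52; quantity = 283.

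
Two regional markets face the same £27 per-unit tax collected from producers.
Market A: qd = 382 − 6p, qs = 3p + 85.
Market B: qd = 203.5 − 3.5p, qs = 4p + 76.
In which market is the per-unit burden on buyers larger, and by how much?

Market B, by £5.4.

Market A: pre-tax p* = £33, q* = 184; post-tax q = 130; per-unit burden on buyers = £9.
Market B: pre-tax p* = £17, q* = 144; post-tax q = 93.6; per-unit burden on buyers = £14.4.
Difference: £9 vs £14.4 → market B is larger by £5.4.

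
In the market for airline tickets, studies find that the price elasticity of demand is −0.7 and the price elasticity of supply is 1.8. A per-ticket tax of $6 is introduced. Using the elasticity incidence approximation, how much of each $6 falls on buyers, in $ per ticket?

Incidence ratio: buyers' share ≈ εs / (εs + |εd|) = 1.8 / (1.8 + 0.7) = 0.72.
So buyers bear ≈ 0.72 × $6 = $4.32; producers bear $1.68.

Buyers bear ≈ $4.32 per ticket.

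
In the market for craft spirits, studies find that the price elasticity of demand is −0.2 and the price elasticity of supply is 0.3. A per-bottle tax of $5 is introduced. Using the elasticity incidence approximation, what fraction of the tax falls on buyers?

Incidence ratio: buyers' share ≈ εs / (εs + |εd|) = 0.3 / (0.3 + 0.2) = 0.6.
Supply is the more elastic side, so buyers bear the larger share.

Buyers' share ≈ 0.6.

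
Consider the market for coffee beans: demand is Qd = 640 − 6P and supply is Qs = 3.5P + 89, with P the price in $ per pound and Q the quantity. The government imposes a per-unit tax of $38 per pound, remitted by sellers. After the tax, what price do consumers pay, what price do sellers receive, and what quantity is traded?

Without the tax, 640 − 6P = 3.5P + 89 gives 9.5P = 551, so P* = $58 and Q* = 292.
With the tax collected from sellers, supply shifts: Qs = 3.5(P − 38) + 89.
Solving gives Q = 208 with consumers paying $72 and sellers receiving $34 (the $38 wedge).

Consumers pay $72; sellers receive $34; quantity = 208.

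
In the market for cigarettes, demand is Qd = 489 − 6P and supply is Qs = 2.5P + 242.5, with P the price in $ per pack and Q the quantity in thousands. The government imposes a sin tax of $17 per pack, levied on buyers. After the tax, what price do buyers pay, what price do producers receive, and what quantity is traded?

Without the tax, 489 − 6P = 2.5P + 242.5 gives 8.5P = 246.5, so P* = $29 and Q* = 315.
With the tax collected from buyers, demand (in seller-price terms) shifts: Qd = 489 − 6(P + 17).
New equilibrium: buyers pay $34, producers receive $17, Q = 285. (Wedge: Pb − Ps = 17.)

Buyers pay $34; producers receive $17; quantity = 285.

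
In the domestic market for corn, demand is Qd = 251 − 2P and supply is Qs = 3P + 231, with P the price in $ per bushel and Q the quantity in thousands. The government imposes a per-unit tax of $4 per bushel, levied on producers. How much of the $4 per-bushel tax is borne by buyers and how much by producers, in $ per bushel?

Buyers bear $2.4 per bushel; producers bear $1.6 per bushel.

Without the tax, 251 − 2P = 3P + 231 gives 5P = 20, so P* = $4 and Q* = 243.
With the tax collected from producers, supply shifts: Qs = 3(P − 4) + 231.
Solving gives Q = 238.2 with buyers paying $6.4 and producers receiving $2.4 (the $4 wedge).
Burden on buyers: $2.4; on producers: $1.6. (They sum to $4.)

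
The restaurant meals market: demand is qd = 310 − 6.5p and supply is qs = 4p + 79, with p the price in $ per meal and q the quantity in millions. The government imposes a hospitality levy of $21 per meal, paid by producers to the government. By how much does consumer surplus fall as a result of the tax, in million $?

Without the tax, 310 − 6.5p = 4p + 79 gives 10.5p = 231, so p* = $22 and q* = 167.
With the tax collected from producers, supply shifts: qs = 4(p − 21) + 79.
New equilibrium: buyers pay $30, producers receive $9, q = 115. (Wedge: pb − ps = 21.)
ΔCS is the trapezoid between Q = 115 and Q = 167 of height $8: ½ · (167 + 115) · 8 = $1128.

Consumer surplus falls by $1128 million.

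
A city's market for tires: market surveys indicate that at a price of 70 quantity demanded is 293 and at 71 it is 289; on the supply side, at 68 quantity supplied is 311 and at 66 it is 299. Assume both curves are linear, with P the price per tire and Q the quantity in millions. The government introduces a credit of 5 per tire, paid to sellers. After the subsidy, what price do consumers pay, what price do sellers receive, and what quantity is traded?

Consumers pay 64; sellers receive 69; quantity = 317.

Demand slope: (289 − 293)/(71 − 70) = -4, so Qd = 573 − 4P.
Supply slope: (299 − 311)/(66 − 68) = 6, so Qs = 6P − 97.
Before the subsidy: set 573 − 4P = 6P − 97 → P* = 67, Q* = 305.
With a per-unit subsidy paid to sellers, each receives P + 5 per unit sold, so supply becomes Qs = 6(P + 5) − 97.
New equilibrium: consumers pay 64, sellers receive 69, Q = 317. (Wedge: Pb − Ps = −5.)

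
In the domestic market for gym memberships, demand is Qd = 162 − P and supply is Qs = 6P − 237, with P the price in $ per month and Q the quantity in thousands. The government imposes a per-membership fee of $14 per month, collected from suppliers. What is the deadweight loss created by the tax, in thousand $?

Before the tax: set 162 − P = 6P − 237 → P* = $57, Q* = 105.
With the tax collected from suppliers, supply shifts: Qs = 6(P − 14) − 237.
New equilibrium: consumers pay $69, suppliers receive $55, Q = 93. (Wedge: Pb − Ps = 14.)
Quantity falls by |ΔQ| = |105 − 93| = 12.
DWL = ½ · t · |ΔQ| = ½ · 14 · 12 = $84.

Deadweight loss = $84 thousand.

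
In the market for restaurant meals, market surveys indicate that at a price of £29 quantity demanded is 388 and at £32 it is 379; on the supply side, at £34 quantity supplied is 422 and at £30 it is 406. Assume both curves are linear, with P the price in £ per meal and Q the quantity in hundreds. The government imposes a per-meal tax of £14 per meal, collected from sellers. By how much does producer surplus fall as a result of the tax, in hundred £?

Producer surplus falls by £2292 hundred.

Demand slope: (379 − 388)/(32 − 29) = -3, so Qd = 475 − 3P.
Supply slope: (406 − 422)/(30 − 34) = 4, so Qs = 4P + 286.
Before the tax: set 475 − 3P = 4P + 286 → P* = £27, Q* = 394.
With the tax collected from sellers, supply shifts: Qs = 4(P − 14) + 286.
New equilibrium: consumers pay £35, sellers receive £21, Q = 370. (Wedge: Pb − Ps = 14.)
ΔPS is the trapezoid between Q = 370 and Q = 394 of height £6: ½ · (394 + 370) · 6 = £2292.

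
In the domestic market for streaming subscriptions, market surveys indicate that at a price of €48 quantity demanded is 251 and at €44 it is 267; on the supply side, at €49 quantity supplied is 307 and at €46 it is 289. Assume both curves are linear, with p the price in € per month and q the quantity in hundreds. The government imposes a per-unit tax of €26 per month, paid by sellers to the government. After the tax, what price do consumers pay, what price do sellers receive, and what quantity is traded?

Consumers pay €58.6; sellers receive €32.6; quantity = 208.6.

Demand slope: (267 − 251)/(44 − 48) = -4, so qd = 443 − 4p.
Supply slope: (289 − 307)/(46 − 49) = 6, so qs = 6p + 13.
Before the tax: set 443 − 4p = 6p + 13 → p* = €43, q* = 271.
With the tax collected from sellers, supply shifts: qs = 6(p − 26) + 13.
New equilibrium: consumers pay €58.6, sellers receive €32.6, q = 208.6. (Wedge: pb − ps = 26.)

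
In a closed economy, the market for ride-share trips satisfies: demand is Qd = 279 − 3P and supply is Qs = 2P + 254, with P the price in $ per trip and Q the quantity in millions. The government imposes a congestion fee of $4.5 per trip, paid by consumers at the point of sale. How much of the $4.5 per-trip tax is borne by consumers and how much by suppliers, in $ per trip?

Before the tax: set 279 − 3P = 2P + 254 → P* = $5, Q* = 264.
With the tax collected from consumers, demand (in seller-price terms) shifts: Qd = 279 − 3(P + 4.5).
New equilibrium: consumers pay $6.8, suppliers receive $2.3, Q = 258.6. (Wedge: Pb − Ps = 4.5.)
Burden on consumers: $1.8; on suppliers: $2.7. (They sum to $4.5.)

Consumers bear $1.8 per trip; suppliers bear $2.7 per trip.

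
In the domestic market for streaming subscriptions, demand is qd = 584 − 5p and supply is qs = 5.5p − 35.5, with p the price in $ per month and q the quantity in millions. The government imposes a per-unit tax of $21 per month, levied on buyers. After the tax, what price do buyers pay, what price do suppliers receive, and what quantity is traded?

Buyers pay $70; suppliers receive $49; quantity = 234.

Before the tax: set 584 − 5p = 5.5p − 35.5 → p* = $59, q* = 289.
With the tax collected from buyers, demand (in seller-price terms) shifts: qd = 584 − 5(p + 21).
New equilibrium: buyers pay $70, suppliers receive $49, q = 234. (Wedge: pb − ps = 21.)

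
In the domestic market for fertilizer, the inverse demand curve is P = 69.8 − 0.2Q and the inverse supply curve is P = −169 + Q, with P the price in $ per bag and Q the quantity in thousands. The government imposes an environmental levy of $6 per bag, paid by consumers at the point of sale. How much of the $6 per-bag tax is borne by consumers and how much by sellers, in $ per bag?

Consumers bear $1 per bag; sellers bear $5 per bag.

Inverting to Q(P) form: Qd = 349 − 5P; Qs = P + 169.
Without the tax, 349 − 5P = P + 169 gives 6P = 180, so P* = $30 and Q* = 199.
With the tax collected from consumers, demand (in seller-price terms) shifts: Qd = 349 − 5(P + 6).
Solving gives Q = 194 with consumers paying $31 and sellers receiving $25 (the $6 wedge).
Burden on consumers: $1; on sellers: $5. (They sum to $6.)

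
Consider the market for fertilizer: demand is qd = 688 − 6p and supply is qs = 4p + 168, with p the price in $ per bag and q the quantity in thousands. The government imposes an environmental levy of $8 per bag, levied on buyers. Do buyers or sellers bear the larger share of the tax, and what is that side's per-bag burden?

Before the tax: set 688 − 6p = 4p + 168 → p* = $52, q* = 376.
With the tax collected from buyers, demand (in seller-price terms) shifts: qd = 688 − 6(p + 8).
New equilibrium: buyers pay $55.2, sellers receive $47.2, q = 356.8. (Wedge: pb − ps = 8.)
Per-bag burden: buyers $3.2, sellers $4.8.
Sellers take the larger share because supply is less price-elastic here (demand slope 6 vs supply slope 4).
The less price-elastic side of the market bears the larger share of a per-unit tax.

Sellers bear the larger share: $4.8 per bag.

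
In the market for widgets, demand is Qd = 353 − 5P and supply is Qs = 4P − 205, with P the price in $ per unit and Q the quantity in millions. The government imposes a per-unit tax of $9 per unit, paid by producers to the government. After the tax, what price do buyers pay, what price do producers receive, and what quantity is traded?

Without the tax, 353 − 5P = 4P − 205 gives 9P = 558, so P* = $62 and Q* = 43.
With the tax collected from producers, supply shifts: Qs = 4(P − 9) − 205.
New equilibrium: buyers pay $66, producers receive $57, Q = 23. (Wedge: Pb − Ps = 9.)
The less price-elastic side of the market bears the larger share of a per-unit tax.

Buyers pay $66; producers receive $57; quantity = 23.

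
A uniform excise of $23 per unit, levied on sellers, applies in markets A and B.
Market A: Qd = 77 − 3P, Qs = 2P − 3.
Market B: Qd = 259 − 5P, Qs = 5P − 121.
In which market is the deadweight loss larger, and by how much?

Market B, by $343.85.

Market A: pre-tax P* = $16, Q* = 29; post-tax Q = 1.4; deadweight loss = $317.4.
Market B: pre-tax P* = $38, Q* = 69; post-tax Q = 11.5; deadweight loss = $661.25.
Difference: $317.4 vs $661.25 → market B is larger by $343.85.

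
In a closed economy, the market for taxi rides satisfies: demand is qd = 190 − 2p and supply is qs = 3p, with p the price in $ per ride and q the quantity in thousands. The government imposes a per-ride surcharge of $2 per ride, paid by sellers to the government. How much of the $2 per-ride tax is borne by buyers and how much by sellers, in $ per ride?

Without the tax, 190 − 2p = 3p gives 5p = 190, so p* = $38 and q* = 114.
With the tax collected from sellers, supply shifts: qs = 3(p − 2).
New equilibrium: buyers pay $39.2, sellers receive $37.2, q = 111.6. (Wedge: pb − ps = 2.)
Burden on buyers: $1.2; on sellers: $0.8. (They sum to $2.)
The less price-elastic side of the market bears the larger share of a per-unit tax.

Buyers bear $1.2 per ride; sellers bear $0.8 per ride.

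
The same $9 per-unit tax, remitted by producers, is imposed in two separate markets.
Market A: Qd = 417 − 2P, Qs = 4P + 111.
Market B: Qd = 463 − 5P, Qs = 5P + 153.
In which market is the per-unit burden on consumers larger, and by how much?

Market A: pre-tax P* = $51, Q* = 315; post-tax Q = 303; per-unit burden on consumers = $6.
Market B: pre-tax P* = $31, Q* = 308; post-tax Q = 285.5; per-unit burden on consumers = $4.5.
Difference: $6 vs $4.5 → market A is larger by $1.5.

Market A, by $1.5.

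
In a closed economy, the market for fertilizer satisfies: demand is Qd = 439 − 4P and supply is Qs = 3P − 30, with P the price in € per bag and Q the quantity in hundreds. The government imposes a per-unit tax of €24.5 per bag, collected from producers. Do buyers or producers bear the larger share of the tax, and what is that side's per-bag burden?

Before the tax: set 439 − 4P = 3P − 30 → P* = €67, Q* = 171.
With the tax collected from producers, supply shifts: Qs = 3(P − 24.5) − 30.
Solving gives Q = 129 with buyers paying €77.5 and producers receiving €53 (the €24.5 wedge).
Per-bag burden: buyers €10.5, producers €14.
Producers take the larger share because supply is less price-elastic here (demand slope 4 vs supply slope 3).
The less price-elastic side of the market bears the larger share of a per-unit tax.

Producers bear the larger share: €14 per bag.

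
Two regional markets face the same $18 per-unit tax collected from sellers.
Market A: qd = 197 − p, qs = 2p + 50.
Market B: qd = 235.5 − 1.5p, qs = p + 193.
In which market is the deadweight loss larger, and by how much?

Market A, by $10.8.

Market A: pre-tax p* = $49, q* = 148; post-tax q = 136; deadweight loss = $108.
Market B: pre-tax p* = $17, q* = 210; post-tax q = 199.2; deadweight loss = $97.2.
Difference: $108 vs $97.2 → market A is larger by $10.8.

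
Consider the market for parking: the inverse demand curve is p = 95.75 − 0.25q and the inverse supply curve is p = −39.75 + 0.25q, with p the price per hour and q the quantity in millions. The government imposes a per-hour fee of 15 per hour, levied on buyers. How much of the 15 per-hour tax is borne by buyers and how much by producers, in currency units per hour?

Buyers bear 7.5 per hour; producers bear 7.5 per hour.

Inverting to q(p) form: qd = 383 − 4p; qs = 4p + 159.
Without the tax, 383 − 4p = 4p + 159 gives 8p = 224, so p* = 28 and q* = 271.
With the tax collected from buyers, demand (in seller-price terms) shifts: qd = 383 − 4(p + 15).
New equilibrium: buyers pay 35.5, producers receive 20.5, q = 241. (Wedge: pb − ps = 15.)
Burden on buyers: 7.5; on producers: 7.5. (They sum to 15.)
The less price-elastic side of the market bears the larger share of a per-unit tax.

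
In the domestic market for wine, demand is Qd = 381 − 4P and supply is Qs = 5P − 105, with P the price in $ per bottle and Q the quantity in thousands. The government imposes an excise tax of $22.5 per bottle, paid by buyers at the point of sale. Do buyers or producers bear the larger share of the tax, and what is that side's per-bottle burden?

Buyers bear the larger share: $12.5 per bottle.

Without the tax, 381 − 4P = 5P − 105 gives 9P = 486, so P* = $54 and Q* = 165.
With the tax collected from buyers, demand (in seller-price terms) shifts: Qd = 381 − 4(P + 22.5).
Solving gives Q = 115 with buyers paying $66.5 and producers receiving $44 (the $22.5 wedge).
Per-bottle burden: buyers $12.5, producers $10.
Buyers take the larger share because demand is less price-elastic here (demand slope 4 vs supply slope 5).
The less price-elastic side of the market bears the larger share of a per-unit tax.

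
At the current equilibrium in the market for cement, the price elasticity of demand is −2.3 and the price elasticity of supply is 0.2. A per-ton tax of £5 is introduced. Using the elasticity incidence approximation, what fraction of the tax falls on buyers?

Buyers' share ≈ 0.08.

Incidence ratio: buyers' share ≈ εs / (εs + |εd|) = 0.2 / (0.2 + 2.3) = 0.08.
Supply is the less elastic side, so buyers bear the smaller share.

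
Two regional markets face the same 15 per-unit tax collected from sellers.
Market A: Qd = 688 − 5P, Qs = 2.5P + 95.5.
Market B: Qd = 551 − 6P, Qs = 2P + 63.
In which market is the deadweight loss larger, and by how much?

Market A: pre-tax P* = 79, Q* = 293; post-tax Q = 268; deadweight loss = 187.5.
Market B: pre-tax P* = 61, Q* = 185; post-tax Q = 162.5; deadweight loss = 168.75.
Difference: 187.5 vs 168.75 → market A is larger by 18.75.

Market A, by 18.75.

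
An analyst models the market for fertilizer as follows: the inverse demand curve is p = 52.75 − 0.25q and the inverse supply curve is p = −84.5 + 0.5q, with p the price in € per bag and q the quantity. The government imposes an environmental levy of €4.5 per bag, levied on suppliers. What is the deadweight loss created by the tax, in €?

Deadweight loss = €13.5.

Inverting to q(p) form: qd = 211 − 4p; qs = 2p + 169.
Without the tax, 211 − 4p = 2p + 169 gives 6p = 42, so p* = €7 and q* = 183.
With the tax collected from suppliers, supply shifts: qs = 2(p − 4.5) + 169.
Solving gives q = 177 with buyers paying €8.5 and suppliers receiving €4 (the €4.5 wedge).
Quantity falls by |ΔQ| = |183 − 177| = 6.
DWL = ½ · t · |ΔQ| = ½ · 4.5 · 6 = €13.5.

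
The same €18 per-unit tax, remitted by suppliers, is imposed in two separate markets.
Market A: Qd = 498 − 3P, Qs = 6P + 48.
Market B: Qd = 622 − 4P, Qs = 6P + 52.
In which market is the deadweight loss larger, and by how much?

Market A: pre-tax P* = €50, Q* = 348; post-tax Q = 312; deadweight loss = €324.
Market B: pre-tax P* = €57, Q* = 394; post-tax Q = 350.8; deadweight loss = €388.8.
Difference: €324 vs €388.8 → market B is larger by €64.8.

Market B, by €64.8.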